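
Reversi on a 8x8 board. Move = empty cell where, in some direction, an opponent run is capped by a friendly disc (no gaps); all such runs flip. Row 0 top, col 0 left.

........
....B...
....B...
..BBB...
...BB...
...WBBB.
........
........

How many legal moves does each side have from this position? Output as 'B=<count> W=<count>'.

Answer: B=3 W=3

Derivation:
-- B to move --
(4,2): no bracket -> illegal
(5,2): flips 1 -> legal
(6,2): flips 1 -> legal
(6,3): flips 1 -> legal
(6,4): no bracket -> illegal
B mobility = 3
-- W to move --
(0,3): no bracket -> illegal
(0,4): no bracket -> illegal
(0,5): no bracket -> illegal
(1,3): no bracket -> illegal
(1,5): no bracket -> illegal
(2,1): no bracket -> illegal
(2,2): no bracket -> illegal
(2,3): flips 2 -> legal
(2,5): no bracket -> illegal
(3,1): no bracket -> illegal
(3,5): flips 1 -> legal
(4,1): no bracket -> illegal
(4,2): no bracket -> illegal
(4,5): no bracket -> illegal
(4,6): no bracket -> illegal
(4,7): no bracket -> illegal
(5,2): no bracket -> illegal
(5,7): flips 3 -> legal
(6,3): no bracket -> illegal
(6,4): no bracket -> illegal
(6,5): no bracket -> illegal
(6,6): no bracket -> illegal
(6,7): no bracket -> illegal
W mobility = 3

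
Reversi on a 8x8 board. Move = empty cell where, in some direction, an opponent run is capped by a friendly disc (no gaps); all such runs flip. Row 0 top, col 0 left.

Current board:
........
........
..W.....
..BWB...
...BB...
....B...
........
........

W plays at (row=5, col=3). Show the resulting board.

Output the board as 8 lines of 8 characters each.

Place W at (5,3); scan 8 dirs for brackets.
Dir NW: first cell '.' (not opp) -> no flip
Dir N: opp run (4,3) capped by W -> flip
Dir NE: opp run (4,4), next='.' -> no flip
Dir W: first cell '.' (not opp) -> no flip
Dir E: opp run (5,4), next='.' -> no flip
Dir SW: first cell '.' (not opp) -> no flip
Dir S: first cell '.' (not opp) -> no flip
Dir SE: first cell '.' (not opp) -> no flip
All flips: (4,3)

Answer: ........
........
..W.....
..BWB...
...WB...
...WB...
........
........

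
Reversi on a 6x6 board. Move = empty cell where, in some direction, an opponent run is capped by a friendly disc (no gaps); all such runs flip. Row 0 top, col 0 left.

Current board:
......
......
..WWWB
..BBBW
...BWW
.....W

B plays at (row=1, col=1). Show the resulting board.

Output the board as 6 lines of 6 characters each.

Place B at (1,1); scan 8 dirs for brackets.
Dir NW: first cell '.' (not opp) -> no flip
Dir N: first cell '.' (not opp) -> no flip
Dir NE: first cell '.' (not opp) -> no flip
Dir W: first cell '.' (not opp) -> no flip
Dir E: first cell '.' (not opp) -> no flip
Dir SW: first cell '.' (not opp) -> no flip
Dir S: first cell '.' (not opp) -> no flip
Dir SE: opp run (2,2) capped by B -> flip
All flips: (2,2)

Answer: ......
.B....
..BWWB
..BBBW
...BWW
.....W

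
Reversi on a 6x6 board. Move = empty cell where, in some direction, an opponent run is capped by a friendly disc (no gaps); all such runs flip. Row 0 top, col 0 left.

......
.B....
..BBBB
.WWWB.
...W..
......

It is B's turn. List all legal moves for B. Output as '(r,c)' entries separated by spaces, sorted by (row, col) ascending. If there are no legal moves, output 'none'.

(2,0): no bracket -> illegal
(2,1): no bracket -> illegal
(3,0): flips 3 -> legal
(4,0): flips 1 -> legal
(4,1): flips 1 -> legal
(4,2): flips 2 -> legal
(4,4): flips 1 -> legal
(5,2): flips 1 -> legal
(5,3): flips 2 -> legal
(5,4): no bracket -> illegal

Answer: (3,0) (4,0) (4,1) (4,2) (4,4) (5,2) (5,3)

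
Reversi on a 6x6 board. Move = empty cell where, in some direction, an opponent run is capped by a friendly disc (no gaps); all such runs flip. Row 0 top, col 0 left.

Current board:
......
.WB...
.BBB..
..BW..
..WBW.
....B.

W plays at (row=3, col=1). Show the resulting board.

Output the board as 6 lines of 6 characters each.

Place W at (3,1); scan 8 dirs for brackets.
Dir NW: first cell '.' (not opp) -> no flip
Dir N: opp run (2,1) capped by W -> flip
Dir NE: opp run (2,2), next='.' -> no flip
Dir W: first cell '.' (not opp) -> no flip
Dir E: opp run (3,2) capped by W -> flip
Dir SW: first cell '.' (not opp) -> no flip
Dir S: first cell '.' (not opp) -> no flip
Dir SE: first cell 'W' (not opp) -> no flip
All flips: (2,1) (3,2)

Answer: ......
.WB...
.WBB..
.WWW..
..WBW.
....B.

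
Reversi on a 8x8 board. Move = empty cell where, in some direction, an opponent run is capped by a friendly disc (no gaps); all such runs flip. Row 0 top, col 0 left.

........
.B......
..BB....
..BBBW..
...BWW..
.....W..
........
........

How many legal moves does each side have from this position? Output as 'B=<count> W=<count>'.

-- B to move --
(2,4): no bracket -> illegal
(2,5): no bracket -> illegal
(2,6): no bracket -> illegal
(3,6): flips 1 -> legal
(4,6): flips 2 -> legal
(5,3): no bracket -> illegal
(5,4): flips 1 -> legal
(5,6): flips 1 -> legal
(6,4): no bracket -> illegal
(6,5): no bracket -> illegal
(6,6): flips 2 -> legal
B mobility = 5
-- W to move --
(0,0): flips 3 -> legal
(0,1): no bracket -> illegal
(0,2): no bracket -> illegal
(1,0): no bracket -> illegal
(1,2): flips 2 -> legal
(1,3): no bracket -> illegal
(1,4): no bracket -> illegal
(2,0): no bracket -> illegal
(2,1): no bracket -> illegal
(2,4): flips 1 -> legal
(2,5): no bracket -> illegal
(3,1): flips 3 -> legal
(4,1): no bracket -> illegal
(4,2): flips 1 -> legal
(5,2): no bracket -> illegal
(5,3): no bracket -> illegal
(5,4): no bracket -> illegal
W mobility = 5

Answer: B=5 W=5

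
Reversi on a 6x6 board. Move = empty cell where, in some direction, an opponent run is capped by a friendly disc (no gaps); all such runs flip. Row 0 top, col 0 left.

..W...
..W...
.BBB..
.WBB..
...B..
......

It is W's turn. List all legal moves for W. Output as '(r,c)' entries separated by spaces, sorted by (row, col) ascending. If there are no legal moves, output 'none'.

Answer: (1,1) (1,3) (3,0) (3,4) (4,2)

Derivation:
(1,0): no bracket -> illegal
(1,1): flips 1 -> legal
(1,3): flips 1 -> legal
(1,4): no bracket -> illegal
(2,0): no bracket -> illegal
(2,4): no bracket -> illegal
(3,0): flips 1 -> legal
(3,4): flips 3 -> legal
(4,1): no bracket -> illegal
(4,2): flips 2 -> legal
(4,4): no bracket -> illegal
(5,2): no bracket -> illegal
(5,3): no bracket -> illegal
(5,4): no bracket -> illegal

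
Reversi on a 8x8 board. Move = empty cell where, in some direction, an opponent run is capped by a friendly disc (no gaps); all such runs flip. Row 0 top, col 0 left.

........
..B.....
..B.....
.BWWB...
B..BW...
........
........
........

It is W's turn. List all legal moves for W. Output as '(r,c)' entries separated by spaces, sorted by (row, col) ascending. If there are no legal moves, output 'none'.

(0,1): no bracket -> illegal
(0,2): flips 2 -> legal
(0,3): no bracket -> illegal
(1,1): flips 1 -> legal
(1,3): no bracket -> illegal
(2,0): no bracket -> illegal
(2,1): no bracket -> illegal
(2,3): no bracket -> illegal
(2,4): flips 1 -> legal
(2,5): no bracket -> illegal
(3,0): flips 1 -> legal
(3,5): flips 1 -> legal
(4,1): no bracket -> illegal
(4,2): flips 1 -> legal
(4,5): no bracket -> illegal
(5,0): no bracket -> illegal
(5,1): no bracket -> illegal
(5,2): no bracket -> illegal
(5,3): flips 1 -> legal
(5,4): flips 1 -> legal

Answer: (0,2) (1,1) (2,4) (3,0) (3,5) (4,2) (5,3) (5,4)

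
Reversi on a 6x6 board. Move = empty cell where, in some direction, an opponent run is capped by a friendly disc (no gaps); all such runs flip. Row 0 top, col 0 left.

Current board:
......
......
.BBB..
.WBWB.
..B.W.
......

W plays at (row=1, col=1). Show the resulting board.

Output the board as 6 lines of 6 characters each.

Place W at (1,1); scan 8 dirs for brackets.
Dir NW: first cell '.' (not opp) -> no flip
Dir N: first cell '.' (not opp) -> no flip
Dir NE: first cell '.' (not opp) -> no flip
Dir W: first cell '.' (not opp) -> no flip
Dir E: first cell '.' (not opp) -> no flip
Dir SW: first cell '.' (not opp) -> no flip
Dir S: opp run (2,1) capped by W -> flip
Dir SE: opp run (2,2) capped by W -> flip
All flips: (2,1) (2,2)

Answer: ......
.W....
.WWB..
.WBWB.
..B.W.
......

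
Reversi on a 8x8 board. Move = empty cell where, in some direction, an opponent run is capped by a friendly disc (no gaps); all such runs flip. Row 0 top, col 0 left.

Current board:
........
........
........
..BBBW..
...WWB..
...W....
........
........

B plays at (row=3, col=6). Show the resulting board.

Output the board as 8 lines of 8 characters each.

Answer: ........
........
........
..BBBBB.
...WWB..
...W....
........
........

Derivation:
Place B at (3,6); scan 8 dirs for brackets.
Dir NW: first cell '.' (not opp) -> no flip
Dir N: first cell '.' (not opp) -> no flip
Dir NE: first cell '.' (not opp) -> no flip
Dir W: opp run (3,5) capped by B -> flip
Dir E: first cell '.' (not opp) -> no flip
Dir SW: first cell 'B' (not opp) -> no flip
Dir S: first cell '.' (not opp) -> no flip
Dir SE: first cell '.' (not opp) -> no flip
All flips: (3,5)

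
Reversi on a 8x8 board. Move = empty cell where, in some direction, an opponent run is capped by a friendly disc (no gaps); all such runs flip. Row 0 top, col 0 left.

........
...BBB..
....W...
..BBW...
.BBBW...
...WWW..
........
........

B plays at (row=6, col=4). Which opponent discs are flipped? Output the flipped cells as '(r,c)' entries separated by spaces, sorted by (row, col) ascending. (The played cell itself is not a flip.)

Answer: (2,4) (3,4) (4,4) (5,3) (5,4)

Derivation:
Dir NW: opp run (5,3) capped by B -> flip
Dir N: opp run (5,4) (4,4) (3,4) (2,4) capped by B -> flip
Dir NE: opp run (5,5), next='.' -> no flip
Dir W: first cell '.' (not opp) -> no flip
Dir E: first cell '.' (not opp) -> no flip
Dir SW: first cell '.' (not opp) -> no flip
Dir S: first cell '.' (not opp) -> no flip
Dir SE: first cell '.' (not opp) -> no flip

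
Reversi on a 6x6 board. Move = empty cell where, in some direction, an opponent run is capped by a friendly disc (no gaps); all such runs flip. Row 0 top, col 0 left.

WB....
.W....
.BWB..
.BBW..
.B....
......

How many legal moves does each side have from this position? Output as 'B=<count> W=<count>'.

-- B to move --
(0,2): no bracket -> illegal
(1,0): no bracket -> illegal
(1,2): flips 1 -> legal
(1,3): flips 1 -> legal
(2,0): no bracket -> illegal
(2,4): no bracket -> illegal
(3,4): flips 1 -> legal
(4,2): no bracket -> illegal
(4,3): flips 1 -> legal
(4,4): no bracket -> illegal
B mobility = 4
-- W to move --
(0,2): flips 1 -> legal
(1,0): no bracket -> illegal
(1,2): no bracket -> illegal
(1,3): flips 1 -> legal
(1,4): no bracket -> illegal
(2,0): flips 1 -> legal
(2,4): flips 1 -> legal
(3,0): flips 2 -> legal
(3,4): no bracket -> illegal
(4,0): flips 1 -> legal
(4,2): flips 1 -> legal
(4,3): no bracket -> illegal
(5,0): no bracket -> illegal
(5,1): flips 3 -> legal
(5,2): no bracket -> illegal
W mobility = 8

Answer: B=4 W=8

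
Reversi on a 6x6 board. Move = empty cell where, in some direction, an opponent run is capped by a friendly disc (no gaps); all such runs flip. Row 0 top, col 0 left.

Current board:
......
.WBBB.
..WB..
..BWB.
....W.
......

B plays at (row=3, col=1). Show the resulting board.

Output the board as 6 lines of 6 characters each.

Place B at (3,1); scan 8 dirs for brackets.
Dir NW: first cell '.' (not opp) -> no flip
Dir N: first cell '.' (not opp) -> no flip
Dir NE: opp run (2,2) capped by B -> flip
Dir W: first cell '.' (not opp) -> no flip
Dir E: first cell 'B' (not opp) -> no flip
Dir SW: first cell '.' (not opp) -> no flip
Dir S: first cell '.' (not opp) -> no flip
Dir SE: first cell '.' (not opp) -> no flip
All flips: (2,2)

Answer: ......
.WBBB.
..BB..
.BBWB.
....W.
......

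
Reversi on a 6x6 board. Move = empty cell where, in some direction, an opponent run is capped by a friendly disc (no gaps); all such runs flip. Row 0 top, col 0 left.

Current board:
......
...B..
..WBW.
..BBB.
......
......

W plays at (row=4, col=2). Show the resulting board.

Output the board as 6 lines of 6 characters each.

Place W at (4,2); scan 8 dirs for brackets.
Dir NW: first cell '.' (not opp) -> no flip
Dir N: opp run (3,2) capped by W -> flip
Dir NE: opp run (3,3) capped by W -> flip
Dir W: first cell '.' (not opp) -> no flip
Dir E: first cell '.' (not opp) -> no flip
Dir SW: first cell '.' (not opp) -> no flip
Dir S: first cell '.' (not opp) -> no flip
Dir SE: first cell '.' (not opp) -> no flip
All flips: (3,2) (3,3)

Answer: ......
...B..
..WBW.
..WWB.
..W...
......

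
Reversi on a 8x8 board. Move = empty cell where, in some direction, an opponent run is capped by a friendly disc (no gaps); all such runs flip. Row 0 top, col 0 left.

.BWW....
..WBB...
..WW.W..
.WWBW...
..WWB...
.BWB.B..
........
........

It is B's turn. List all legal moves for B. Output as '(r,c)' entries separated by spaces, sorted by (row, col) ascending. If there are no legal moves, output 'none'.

Answer: (0,4) (1,1) (2,0) (2,4) (3,0) (3,5) (3,6) (4,0) (4,1) (4,5)

Derivation:
(0,4): flips 2 -> legal
(1,1): flips 2 -> legal
(1,5): no bracket -> illegal
(1,6): no bracket -> illegal
(2,0): flips 2 -> legal
(2,1): no bracket -> illegal
(2,4): flips 1 -> legal
(2,6): no bracket -> illegal
(3,0): flips 2 -> legal
(3,5): flips 1 -> legal
(3,6): flips 1 -> legal
(4,0): flips 2 -> legal
(4,1): flips 4 -> legal
(4,5): flips 3 -> legal
(5,4): no bracket -> illegal
(6,1): no bracket -> illegal
(6,2): no bracket -> illegal
(6,3): no bracket -> illegal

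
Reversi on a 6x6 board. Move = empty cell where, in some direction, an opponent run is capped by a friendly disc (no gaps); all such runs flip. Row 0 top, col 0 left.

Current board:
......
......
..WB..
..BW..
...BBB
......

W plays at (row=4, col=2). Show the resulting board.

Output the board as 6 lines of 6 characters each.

Answer: ......
......
..WB..
..WW..
..WBBB
......

Derivation:
Place W at (4,2); scan 8 dirs for brackets.
Dir NW: first cell '.' (not opp) -> no flip
Dir N: opp run (3,2) capped by W -> flip
Dir NE: first cell 'W' (not opp) -> no flip
Dir W: first cell '.' (not opp) -> no flip
Dir E: opp run (4,3) (4,4) (4,5), next=edge -> no flip
Dir SW: first cell '.' (not opp) -> no flip
Dir S: first cell '.' (not opp) -> no flip
Dir SE: first cell '.' (not opp) -> no flip
All flips: (3,2)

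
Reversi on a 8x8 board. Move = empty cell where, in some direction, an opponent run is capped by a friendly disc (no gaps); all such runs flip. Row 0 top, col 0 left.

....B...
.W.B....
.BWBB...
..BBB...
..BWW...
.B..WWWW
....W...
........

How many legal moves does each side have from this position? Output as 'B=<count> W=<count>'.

Answer: B=10 W=8

Derivation:
-- B to move --
(0,0): flips 2 -> legal
(0,1): flips 1 -> legal
(0,2): no bracket -> illegal
(1,0): no bracket -> illegal
(1,2): flips 1 -> legal
(2,0): no bracket -> illegal
(3,1): flips 1 -> legal
(3,5): no bracket -> illegal
(4,5): flips 2 -> legal
(4,6): no bracket -> illegal
(4,7): no bracket -> illegal
(5,2): flips 1 -> legal
(5,3): flips 1 -> legal
(6,3): no bracket -> illegal
(6,5): flips 2 -> legal
(6,6): flips 2 -> legal
(6,7): no bracket -> illegal
(7,3): no bracket -> illegal
(7,4): flips 3 -> legal
(7,5): no bracket -> illegal
B mobility = 10
-- W to move --
(0,2): no bracket -> illegal
(0,3): flips 3 -> legal
(0,5): no bracket -> illegal
(1,0): flips 2 -> legal
(1,2): no bracket -> illegal
(1,4): flips 2 -> legal
(1,5): no bracket -> illegal
(2,0): flips 1 -> legal
(2,5): flips 3 -> legal
(3,0): no bracket -> illegal
(3,1): flips 1 -> legal
(3,5): no bracket -> illegal
(4,0): no bracket -> illegal
(4,1): flips 1 -> legal
(4,5): no bracket -> illegal
(5,0): no bracket -> illegal
(5,2): flips 2 -> legal
(5,3): no bracket -> illegal
(6,0): no bracket -> illegal
(6,1): no bracket -> illegal
(6,2): no bracket -> illegal
W mobility = 8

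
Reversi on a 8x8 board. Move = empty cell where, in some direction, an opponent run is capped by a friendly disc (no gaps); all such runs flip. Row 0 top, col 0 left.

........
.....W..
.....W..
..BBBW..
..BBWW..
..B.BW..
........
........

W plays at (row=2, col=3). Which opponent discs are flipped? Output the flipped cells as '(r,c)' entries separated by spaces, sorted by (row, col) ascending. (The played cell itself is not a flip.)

Answer: (3,4)

Derivation:
Dir NW: first cell '.' (not opp) -> no flip
Dir N: first cell '.' (not opp) -> no flip
Dir NE: first cell '.' (not opp) -> no flip
Dir W: first cell '.' (not opp) -> no flip
Dir E: first cell '.' (not opp) -> no flip
Dir SW: opp run (3,2), next='.' -> no flip
Dir S: opp run (3,3) (4,3), next='.' -> no flip
Dir SE: opp run (3,4) capped by W -> flip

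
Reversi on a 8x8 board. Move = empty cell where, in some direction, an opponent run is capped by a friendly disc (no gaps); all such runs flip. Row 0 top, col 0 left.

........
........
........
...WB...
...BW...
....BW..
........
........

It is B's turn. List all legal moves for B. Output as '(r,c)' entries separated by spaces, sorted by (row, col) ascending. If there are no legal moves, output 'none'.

(2,2): no bracket -> illegal
(2,3): flips 1 -> legal
(2,4): no bracket -> illegal
(3,2): flips 1 -> legal
(3,5): no bracket -> illegal
(4,2): no bracket -> illegal
(4,5): flips 1 -> legal
(4,6): no bracket -> illegal
(5,3): no bracket -> illegal
(5,6): flips 1 -> legal
(6,4): no bracket -> illegal
(6,5): no bracket -> illegal
(6,6): no bracket -> illegal

Answer: (2,3) (3,2) (4,5) (5,6)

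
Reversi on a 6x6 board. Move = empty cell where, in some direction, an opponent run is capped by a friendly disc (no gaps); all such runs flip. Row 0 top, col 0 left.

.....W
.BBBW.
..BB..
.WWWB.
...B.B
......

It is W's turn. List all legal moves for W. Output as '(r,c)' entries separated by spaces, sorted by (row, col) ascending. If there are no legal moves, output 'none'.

Answer: (0,0) (0,2) (0,3) (0,4) (1,0) (3,5) (5,3) (5,4)

Derivation:
(0,0): flips 2 -> legal
(0,1): no bracket -> illegal
(0,2): flips 2 -> legal
(0,3): flips 2 -> legal
(0,4): flips 2 -> legal
(1,0): flips 3 -> legal
(2,0): no bracket -> illegal
(2,1): no bracket -> illegal
(2,4): no bracket -> illegal
(2,5): no bracket -> illegal
(3,5): flips 1 -> legal
(4,2): no bracket -> illegal
(4,4): no bracket -> illegal
(5,2): no bracket -> illegal
(5,3): flips 1 -> legal
(5,4): flips 1 -> legal
(5,5): no bracket -> illegal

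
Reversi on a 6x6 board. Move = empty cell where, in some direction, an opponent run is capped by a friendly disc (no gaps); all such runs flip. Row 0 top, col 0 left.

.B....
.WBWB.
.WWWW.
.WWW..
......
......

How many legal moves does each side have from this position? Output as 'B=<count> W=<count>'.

Answer: B=5 W=5

Derivation:
-- B to move --
(0,0): no bracket -> illegal
(0,2): no bracket -> illegal
(0,3): no bracket -> illegal
(0,4): no bracket -> illegal
(1,0): flips 1 -> legal
(1,5): no bracket -> illegal
(2,0): no bracket -> illegal
(2,5): no bracket -> illegal
(3,0): flips 1 -> legal
(3,4): flips 2 -> legal
(3,5): no bracket -> illegal
(4,0): no bracket -> illegal
(4,1): flips 5 -> legal
(4,2): flips 2 -> legal
(4,3): no bracket -> illegal
(4,4): no bracket -> illegal
B mobility = 5
-- W to move --
(0,0): no bracket -> illegal
(0,2): flips 1 -> legal
(0,3): flips 1 -> legal
(0,4): flips 1 -> legal
(0,5): flips 1 -> legal
(1,0): no bracket -> illegal
(1,5): flips 1 -> legal
(2,5): no bracket -> illegal
W mobility = 5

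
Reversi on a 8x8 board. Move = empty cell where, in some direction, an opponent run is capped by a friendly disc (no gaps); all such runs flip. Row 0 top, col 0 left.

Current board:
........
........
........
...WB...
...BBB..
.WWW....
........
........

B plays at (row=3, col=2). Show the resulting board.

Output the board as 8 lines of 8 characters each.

Answer: ........
........
........
..BBB...
...BBB..
.WWW....
........
........

Derivation:
Place B at (3,2); scan 8 dirs for brackets.
Dir NW: first cell '.' (not opp) -> no flip
Dir N: first cell '.' (not opp) -> no flip
Dir NE: first cell '.' (not opp) -> no flip
Dir W: first cell '.' (not opp) -> no flip
Dir E: opp run (3,3) capped by B -> flip
Dir SW: first cell '.' (not opp) -> no flip
Dir S: first cell '.' (not opp) -> no flip
Dir SE: first cell 'B' (not opp) -> no flip
All flips: (3,3)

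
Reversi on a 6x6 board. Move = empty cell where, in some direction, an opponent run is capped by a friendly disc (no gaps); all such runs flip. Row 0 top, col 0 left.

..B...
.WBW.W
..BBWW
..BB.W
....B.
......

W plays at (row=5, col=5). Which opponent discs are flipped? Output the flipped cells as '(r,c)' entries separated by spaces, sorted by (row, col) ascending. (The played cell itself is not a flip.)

Answer: (2,2) (3,3) (4,4)

Derivation:
Dir NW: opp run (4,4) (3,3) (2,2) capped by W -> flip
Dir N: first cell '.' (not opp) -> no flip
Dir NE: edge -> no flip
Dir W: first cell '.' (not opp) -> no flip
Dir E: edge -> no flip
Dir SW: edge -> no flip
Dir S: edge -> no flip
Dir SE: edge -> no flip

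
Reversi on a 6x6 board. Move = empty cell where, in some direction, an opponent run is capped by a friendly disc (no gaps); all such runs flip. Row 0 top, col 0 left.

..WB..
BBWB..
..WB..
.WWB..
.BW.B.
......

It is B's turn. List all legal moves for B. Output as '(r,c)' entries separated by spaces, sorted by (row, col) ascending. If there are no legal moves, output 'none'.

Answer: (0,1) (2,1) (3,0) (4,0) (4,3) (5,1)

Derivation:
(0,1): flips 2 -> legal
(2,0): no bracket -> illegal
(2,1): flips 3 -> legal
(3,0): flips 2 -> legal
(4,0): flips 2 -> legal
(4,3): flips 1 -> legal
(5,1): flips 1 -> legal
(5,2): no bracket -> illegal
(5,3): no bracket -> illegal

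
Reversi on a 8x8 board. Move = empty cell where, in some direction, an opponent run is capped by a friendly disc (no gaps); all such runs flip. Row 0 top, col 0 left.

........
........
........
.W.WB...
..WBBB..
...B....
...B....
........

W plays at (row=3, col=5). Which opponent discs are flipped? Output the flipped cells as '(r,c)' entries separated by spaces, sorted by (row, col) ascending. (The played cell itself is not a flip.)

Answer: (3,4)

Derivation:
Dir NW: first cell '.' (not opp) -> no flip
Dir N: first cell '.' (not opp) -> no flip
Dir NE: first cell '.' (not opp) -> no flip
Dir W: opp run (3,4) capped by W -> flip
Dir E: first cell '.' (not opp) -> no flip
Dir SW: opp run (4,4) (5,3), next='.' -> no flip
Dir S: opp run (4,5), next='.' -> no flip
Dir SE: first cell '.' (not opp) -> no flip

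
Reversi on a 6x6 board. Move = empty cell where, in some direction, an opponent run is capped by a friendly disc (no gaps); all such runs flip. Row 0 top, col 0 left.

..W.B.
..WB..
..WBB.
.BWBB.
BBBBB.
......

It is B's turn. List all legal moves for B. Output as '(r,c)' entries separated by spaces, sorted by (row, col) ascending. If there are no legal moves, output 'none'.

Answer: (0,1) (1,1) (2,1)

Derivation:
(0,1): flips 1 -> legal
(0,3): no bracket -> illegal
(1,1): flips 2 -> legal
(2,1): flips 2 -> legal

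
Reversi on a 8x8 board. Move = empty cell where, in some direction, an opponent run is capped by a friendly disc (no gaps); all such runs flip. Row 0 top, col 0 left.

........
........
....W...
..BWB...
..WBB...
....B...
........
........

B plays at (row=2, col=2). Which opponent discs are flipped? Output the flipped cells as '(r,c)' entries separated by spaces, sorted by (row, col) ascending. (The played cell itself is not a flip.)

Answer: (3,3)

Derivation:
Dir NW: first cell '.' (not opp) -> no flip
Dir N: first cell '.' (not opp) -> no flip
Dir NE: first cell '.' (not opp) -> no flip
Dir W: first cell '.' (not opp) -> no flip
Dir E: first cell '.' (not opp) -> no flip
Dir SW: first cell '.' (not opp) -> no flip
Dir S: first cell 'B' (not opp) -> no flip
Dir SE: opp run (3,3) capped by B -> flip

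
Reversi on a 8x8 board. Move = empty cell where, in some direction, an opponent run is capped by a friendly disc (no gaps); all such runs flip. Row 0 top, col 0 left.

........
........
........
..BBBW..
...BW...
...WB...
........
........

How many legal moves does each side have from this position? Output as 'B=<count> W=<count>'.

-- B to move --
(2,4): no bracket -> illegal
(2,5): no bracket -> illegal
(2,6): no bracket -> illegal
(3,6): flips 1 -> legal
(4,2): no bracket -> illegal
(4,5): flips 1 -> legal
(4,6): no bracket -> illegal
(5,2): flips 1 -> legal
(5,5): flips 1 -> legal
(6,2): no bracket -> illegal
(6,3): flips 1 -> legal
(6,4): no bracket -> illegal
B mobility = 5
-- W to move --
(2,1): no bracket -> illegal
(2,2): flips 1 -> legal
(2,3): flips 2 -> legal
(2,4): flips 1 -> legal
(2,5): no bracket -> illegal
(3,1): flips 3 -> legal
(4,1): no bracket -> illegal
(4,2): flips 1 -> legal
(4,5): no bracket -> illegal
(5,2): no bracket -> illegal
(5,5): flips 1 -> legal
(6,3): no bracket -> illegal
(6,4): flips 1 -> legal
(6,5): no bracket -> illegal
W mobility = 7

Answer: B=5 W=7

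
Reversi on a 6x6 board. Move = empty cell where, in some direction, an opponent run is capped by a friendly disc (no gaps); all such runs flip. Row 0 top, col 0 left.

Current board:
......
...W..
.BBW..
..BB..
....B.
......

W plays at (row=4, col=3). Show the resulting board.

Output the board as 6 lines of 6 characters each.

Answer: ......
...W..
.BBW..
..BW..
...WB.
......

Derivation:
Place W at (4,3); scan 8 dirs for brackets.
Dir NW: opp run (3,2) (2,1), next='.' -> no flip
Dir N: opp run (3,3) capped by W -> flip
Dir NE: first cell '.' (not opp) -> no flip
Dir W: first cell '.' (not opp) -> no flip
Dir E: opp run (4,4), next='.' -> no flip
Dir SW: first cell '.' (not opp) -> no flip
Dir S: first cell '.' (not opp) -> no flip
Dir SE: first cell '.' (not opp) -> no flip
All flips: (3,3)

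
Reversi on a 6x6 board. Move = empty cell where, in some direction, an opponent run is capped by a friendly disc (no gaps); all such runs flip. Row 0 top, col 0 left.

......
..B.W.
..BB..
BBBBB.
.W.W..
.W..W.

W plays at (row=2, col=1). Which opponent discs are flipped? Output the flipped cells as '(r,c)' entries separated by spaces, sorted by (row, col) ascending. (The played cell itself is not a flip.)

Dir NW: first cell '.' (not opp) -> no flip
Dir N: first cell '.' (not opp) -> no flip
Dir NE: opp run (1,2), next='.' -> no flip
Dir W: first cell '.' (not opp) -> no flip
Dir E: opp run (2,2) (2,3), next='.' -> no flip
Dir SW: opp run (3,0), next=edge -> no flip
Dir S: opp run (3,1) capped by W -> flip
Dir SE: opp run (3,2) capped by W -> flip

Answer: (3,1) (3,2)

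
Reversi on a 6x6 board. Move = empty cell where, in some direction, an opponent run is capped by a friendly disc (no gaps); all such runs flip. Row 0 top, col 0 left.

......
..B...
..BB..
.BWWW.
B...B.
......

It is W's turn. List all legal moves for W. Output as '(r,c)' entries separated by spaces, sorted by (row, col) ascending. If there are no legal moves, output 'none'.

(0,1): flips 2 -> legal
(0,2): flips 2 -> legal
(0,3): no bracket -> illegal
(1,1): flips 1 -> legal
(1,3): flips 1 -> legal
(1,4): flips 1 -> legal
(2,0): no bracket -> illegal
(2,1): no bracket -> illegal
(2,4): no bracket -> illegal
(3,0): flips 1 -> legal
(3,5): no bracket -> illegal
(4,1): no bracket -> illegal
(4,2): no bracket -> illegal
(4,3): no bracket -> illegal
(4,5): no bracket -> illegal
(5,0): no bracket -> illegal
(5,1): no bracket -> illegal
(5,3): no bracket -> illegal
(5,4): flips 1 -> legal
(5,5): flips 1 -> legal

Answer: (0,1) (0,2) (1,1) (1,3) (1,4) (3,0) (5,4) (5,5)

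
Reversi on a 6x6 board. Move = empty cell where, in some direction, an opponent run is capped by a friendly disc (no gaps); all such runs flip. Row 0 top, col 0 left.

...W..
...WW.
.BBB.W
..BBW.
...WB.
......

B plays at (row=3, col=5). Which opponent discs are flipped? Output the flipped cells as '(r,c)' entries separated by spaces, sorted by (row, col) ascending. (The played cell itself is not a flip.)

Answer: (3,4)

Derivation:
Dir NW: first cell '.' (not opp) -> no flip
Dir N: opp run (2,5), next='.' -> no flip
Dir NE: edge -> no flip
Dir W: opp run (3,4) capped by B -> flip
Dir E: edge -> no flip
Dir SW: first cell 'B' (not opp) -> no flip
Dir S: first cell '.' (not opp) -> no flip
Dir SE: edge -> no flip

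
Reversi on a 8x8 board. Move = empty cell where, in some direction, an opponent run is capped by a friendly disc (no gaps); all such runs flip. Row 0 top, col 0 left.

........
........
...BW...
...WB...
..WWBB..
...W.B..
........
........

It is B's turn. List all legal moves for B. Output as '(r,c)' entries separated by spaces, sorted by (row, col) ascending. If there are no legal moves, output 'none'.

Answer: (1,4) (2,2) (2,5) (3,2) (4,1) (5,2) (6,2) (6,3)

Derivation:
(1,3): no bracket -> illegal
(1,4): flips 1 -> legal
(1,5): no bracket -> illegal
(2,2): flips 1 -> legal
(2,5): flips 1 -> legal
(3,1): no bracket -> illegal
(3,2): flips 1 -> legal
(3,5): no bracket -> illegal
(4,1): flips 2 -> legal
(5,1): no bracket -> illegal
(5,2): flips 1 -> legal
(5,4): no bracket -> illegal
(6,2): flips 1 -> legal
(6,3): flips 3 -> legal
(6,4): no bracket -> illegal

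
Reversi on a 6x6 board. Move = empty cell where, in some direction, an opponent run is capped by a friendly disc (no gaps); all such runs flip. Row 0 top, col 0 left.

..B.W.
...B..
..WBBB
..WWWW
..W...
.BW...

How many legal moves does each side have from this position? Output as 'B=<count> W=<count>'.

-- B to move --
(0,3): no bracket -> illegal
(0,5): no bracket -> illegal
(1,1): no bracket -> illegal
(1,2): no bracket -> illegal
(1,4): no bracket -> illegal
(1,5): no bracket -> illegal
(2,1): flips 1 -> legal
(3,1): flips 1 -> legal
(4,1): flips 1 -> legal
(4,3): flips 2 -> legal
(4,4): flips 1 -> legal
(4,5): flips 2 -> legal
(5,3): flips 1 -> legal
B mobility = 7
-- W to move --
(0,1): no bracket -> illegal
(0,3): flips 2 -> legal
(1,1): no bracket -> illegal
(1,2): flips 1 -> legal
(1,4): flips 2 -> legal
(1,5): flips 2 -> legal
(4,0): no bracket -> illegal
(4,1): no bracket -> illegal
(5,0): flips 1 -> legal
W mobility = 5

Answer: B=7 W=5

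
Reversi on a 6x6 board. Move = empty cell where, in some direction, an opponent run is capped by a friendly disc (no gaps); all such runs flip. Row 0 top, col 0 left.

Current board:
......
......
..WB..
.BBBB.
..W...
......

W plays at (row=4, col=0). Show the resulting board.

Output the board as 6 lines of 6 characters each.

Answer: ......
......
..WB..
.WBBB.
W.W...
......

Derivation:
Place W at (4,0); scan 8 dirs for brackets.
Dir NW: edge -> no flip
Dir N: first cell '.' (not opp) -> no flip
Dir NE: opp run (3,1) capped by W -> flip
Dir W: edge -> no flip
Dir E: first cell '.' (not opp) -> no flip
Dir SW: edge -> no flip
Dir S: first cell '.' (not opp) -> no flip
Dir SE: first cell '.' (not opp) -> no flip
All flips: (3,1)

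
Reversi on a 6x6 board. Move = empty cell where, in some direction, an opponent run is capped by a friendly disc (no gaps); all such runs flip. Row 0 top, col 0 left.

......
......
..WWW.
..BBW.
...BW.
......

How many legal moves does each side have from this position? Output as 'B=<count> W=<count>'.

-- B to move --
(1,1): flips 1 -> legal
(1,2): flips 1 -> legal
(1,3): flips 1 -> legal
(1,4): flips 1 -> legal
(1,5): flips 1 -> legal
(2,1): no bracket -> illegal
(2,5): flips 1 -> legal
(3,1): no bracket -> illegal
(3,5): flips 1 -> legal
(4,5): flips 1 -> legal
(5,3): no bracket -> illegal
(5,4): no bracket -> illegal
(5,5): flips 1 -> legal
B mobility = 9
-- W to move --
(2,1): no bracket -> illegal
(3,1): flips 2 -> legal
(4,1): flips 1 -> legal
(4,2): flips 3 -> legal
(5,2): flips 1 -> legal
(5,3): flips 2 -> legal
(5,4): no bracket -> illegal
W mobility = 5

Answer: B=9 W=5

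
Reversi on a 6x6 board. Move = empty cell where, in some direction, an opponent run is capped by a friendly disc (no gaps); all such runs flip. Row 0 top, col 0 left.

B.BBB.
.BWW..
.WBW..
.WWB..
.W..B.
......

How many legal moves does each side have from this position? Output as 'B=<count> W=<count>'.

-- B to move --
(0,1): no bracket -> illegal
(1,0): no bracket -> illegal
(1,4): flips 2 -> legal
(2,0): flips 1 -> legal
(2,4): flips 2 -> legal
(3,0): flips 4 -> legal
(3,4): no bracket -> illegal
(4,0): flips 1 -> legal
(4,2): flips 1 -> legal
(4,3): no bracket -> illegal
(5,0): no bracket -> illegal
(5,1): flips 3 -> legal
(5,2): no bracket -> illegal
B mobility = 7
-- W to move --
(0,1): flips 1 -> legal
(0,5): no bracket -> illegal
(1,0): flips 1 -> legal
(1,4): no bracket -> illegal
(1,5): no bracket -> illegal
(2,0): no bracket -> illegal
(2,4): no bracket -> illegal
(3,4): flips 1 -> legal
(3,5): no bracket -> illegal
(4,2): no bracket -> illegal
(4,3): flips 1 -> legal
(4,5): no bracket -> illegal
(5,3): no bracket -> illegal
(5,4): no bracket -> illegal
(5,5): no bracket -> illegal
W mobility = 4

Answer: B=7 W=4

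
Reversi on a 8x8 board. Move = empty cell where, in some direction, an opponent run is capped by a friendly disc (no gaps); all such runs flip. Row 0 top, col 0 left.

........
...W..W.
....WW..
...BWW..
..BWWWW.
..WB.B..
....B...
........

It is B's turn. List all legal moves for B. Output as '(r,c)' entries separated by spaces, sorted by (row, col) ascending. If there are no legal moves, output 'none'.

(0,2): no bracket -> illegal
(0,3): no bracket -> illegal
(0,4): no bracket -> illegal
(0,5): no bracket -> illegal
(0,6): no bracket -> illegal
(0,7): no bracket -> illegal
(1,2): no bracket -> illegal
(1,4): no bracket -> illegal
(1,5): flips 4 -> legal
(1,7): no bracket -> illegal
(2,2): no bracket -> illegal
(2,3): no bracket -> illegal
(2,6): flips 2 -> legal
(2,7): no bracket -> illegal
(3,2): no bracket -> illegal
(3,6): flips 2 -> legal
(3,7): flips 1 -> legal
(4,1): no bracket -> illegal
(4,7): flips 4 -> legal
(5,1): flips 1 -> legal
(5,4): no bracket -> illegal
(5,6): no bracket -> illegal
(5,7): no bracket -> illegal
(6,1): no bracket -> illegal
(6,2): flips 1 -> legal
(6,3): no bracket -> illegal

Answer: (1,5) (2,6) (3,6) (3,7) (4,7) (5,1) (6,2)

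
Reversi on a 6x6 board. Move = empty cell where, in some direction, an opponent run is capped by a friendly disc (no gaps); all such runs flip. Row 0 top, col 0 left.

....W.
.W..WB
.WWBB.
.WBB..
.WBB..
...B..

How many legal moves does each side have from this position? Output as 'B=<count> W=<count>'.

-- B to move --
(0,0): flips 2 -> legal
(0,1): no bracket -> illegal
(0,2): no bracket -> illegal
(0,3): no bracket -> illegal
(0,5): flips 1 -> legal
(1,0): flips 1 -> legal
(1,2): flips 1 -> legal
(1,3): flips 1 -> legal
(2,0): flips 3 -> legal
(2,5): no bracket -> illegal
(3,0): flips 1 -> legal
(4,0): flips 1 -> legal
(5,0): flips 1 -> legal
(5,1): no bracket -> illegal
(5,2): no bracket -> illegal
B mobility = 9
-- W to move --
(0,5): no bracket -> illegal
(1,2): no bracket -> illegal
(1,3): no bracket -> illegal
(2,5): flips 2 -> legal
(3,4): flips 3 -> legal
(3,5): no bracket -> illegal
(4,4): flips 3 -> legal
(5,1): no bracket -> illegal
(5,2): flips 2 -> legal
(5,4): flips 2 -> legal
W mobility = 5

Answer: B=9 W=5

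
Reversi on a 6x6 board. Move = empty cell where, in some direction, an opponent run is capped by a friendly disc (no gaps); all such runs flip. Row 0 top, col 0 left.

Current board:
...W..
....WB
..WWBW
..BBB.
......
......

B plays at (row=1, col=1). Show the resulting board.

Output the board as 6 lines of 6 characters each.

Place B at (1,1); scan 8 dirs for brackets.
Dir NW: first cell '.' (not opp) -> no flip
Dir N: first cell '.' (not opp) -> no flip
Dir NE: first cell '.' (not opp) -> no flip
Dir W: first cell '.' (not opp) -> no flip
Dir E: first cell '.' (not opp) -> no flip
Dir SW: first cell '.' (not opp) -> no flip
Dir S: first cell '.' (not opp) -> no flip
Dir SE: opp run (2,2) capped by B -> flip
All flips: (2,2)

Answer: ...W..
.B..WB
..BWBW
..BBB.
......
......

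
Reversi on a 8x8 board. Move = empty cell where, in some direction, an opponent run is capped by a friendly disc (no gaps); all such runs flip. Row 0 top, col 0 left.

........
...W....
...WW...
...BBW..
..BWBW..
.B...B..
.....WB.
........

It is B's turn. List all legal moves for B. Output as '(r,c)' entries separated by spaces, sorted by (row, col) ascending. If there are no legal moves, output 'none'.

(0,2): no bracket -> illegal
(0,3): flips 2 -> legal
(0,4): no bracket -> illegal
(1,2): flips 1 -> legal
(1,4): flips 1 -> legal
(1,5): flips 1 -> legal
(2,2): no bracket -> illegal
(2,5): flips 2 -> legal
(2,6): flips 1 -> legal
(3,2): no bracket -> illegal
(3,6): flips 1 -> legal
(4,6): flips 1 -> legal
(5,2): flips 1 -> legal
(5,3): flips 1 -> legal
(5,4): no bracket -> illegal
(5,6): flips 1 -> legal
(6,4): flips 1 -> legal
(7,4): no bracket -> illegal
(7,5): flips 1 -> legal
(7,6): no bracket -> illegal

Answer: (0,3) (1,2) (1,4) (1,5) (2,5) (2,6) (3,6) (4,6) (5,2) (5,3) (5,6) (6,4) (7,5)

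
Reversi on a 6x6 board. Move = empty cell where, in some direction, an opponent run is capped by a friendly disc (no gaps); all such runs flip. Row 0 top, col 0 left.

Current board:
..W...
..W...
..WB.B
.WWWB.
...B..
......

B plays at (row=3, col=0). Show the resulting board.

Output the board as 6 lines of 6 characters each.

Place B at (3,0); scan 8 dirs for brackets.
Dir NW: edge -> no flip
Dir N: first cell '.' (not opp) -> no flip
Dir NE: first cell '.' (not opp) -> no flip
Dir W: edge -> no flip
Dir E: opp run (3,1) (3,2) (3,3) capped by B -> flip
Dir SW: edge -> no flip
Dir S: first cell '.' (not opp) -> no flip
Dir SE: first cell '.' (not opp) -> no flip
All flips: (3,1) (3,2) (3,3)

Answer: ..W...
..W...
..WB.B
BBBBB.
...B..
......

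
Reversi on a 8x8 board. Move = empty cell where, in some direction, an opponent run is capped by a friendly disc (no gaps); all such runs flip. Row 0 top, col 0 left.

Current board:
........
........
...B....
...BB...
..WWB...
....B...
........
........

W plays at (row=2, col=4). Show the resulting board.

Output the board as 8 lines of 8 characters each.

Place W at (2,4); scan 8 dirs for brackets.
Dir NW: first cell '.' (not opp) -> no flip
Dir N: first cell '.' (not opp) -> no flip
Dir NE: first cell '.' (not opp) -> no flip
Dir W: opp run (2,3), next='.' -> no flip
Dir E: first cell '.' (not opp) -> no flip
Dir SW: opp run (3,3) capped by W -> flip
Dir S: opp run (3,4) (4,4) (5,4), next='.' -> no flip
Dir SE: first cell '.' (not opp) -> no flip
All flips: (3,3)

Answer: ........
........
...BW...
...WB...
..WWB...
....B...
........
........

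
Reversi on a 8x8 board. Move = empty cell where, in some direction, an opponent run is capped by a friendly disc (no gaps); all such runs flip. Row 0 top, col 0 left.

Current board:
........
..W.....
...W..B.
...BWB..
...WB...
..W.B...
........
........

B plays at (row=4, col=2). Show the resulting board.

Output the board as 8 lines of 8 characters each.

Place B at (4,2); scan 8 dirs for brackets.
Dir NW: first cell '.' (not opp) -> no flip
Dir N: first cell '.' (not opp) -> no flip
Dir NE: first cell 'B' (not opp) -> no flip
Dir W: first cell '.' (not opp) -> no flip
Dir E: opp run (4,3) capped by B -> flip
Dir SW: first cell '.' (not opp) -> no flip
Dir S: opp run (5,2), next='.' -> no flip
Dir SE: first cell '.' (not opp) -> no flip
All flips: (4,3)

Answer: ........
..W.....
...W..B.
...BWB..
..BBB...
..W.B...
........
........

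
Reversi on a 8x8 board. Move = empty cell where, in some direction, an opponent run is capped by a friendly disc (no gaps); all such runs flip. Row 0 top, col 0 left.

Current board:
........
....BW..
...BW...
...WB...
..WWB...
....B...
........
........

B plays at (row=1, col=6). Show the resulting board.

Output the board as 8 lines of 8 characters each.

Answer: ........
....BBB.
...BW...
...WB...
..WWB...
....B...
........
........

Derivation:
Place B at (1,6); scan 8 dirs for brackets.
Dir NW: first cell '.' (not opp) -> no flip
Dir N: first cell '.' (not opp) -> no flip
Dir NE: first cell '.' (not opp) -> no flip
Dir W: opp run (1,5) capped by B -> flip
Dir E: first cell '.' (not opp) -> no flip
Dir SW: first cell '.' (not opp) -> no flip
Dir S: first cell '.' (not opp) -> no flip
Dir SE: first cell '.' (not opp) -> no flip
All flips: (1,5)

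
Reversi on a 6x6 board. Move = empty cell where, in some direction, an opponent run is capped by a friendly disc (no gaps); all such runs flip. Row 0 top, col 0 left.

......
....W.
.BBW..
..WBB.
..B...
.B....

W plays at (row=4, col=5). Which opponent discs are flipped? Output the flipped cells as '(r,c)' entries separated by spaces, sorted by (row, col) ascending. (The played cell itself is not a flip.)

Answer: (3,4)

Derivation:
Dir NW: opp run (3,4) capped by W -> flip
Dir N: first cell '.' (not opp) -> no flip
Dir NE: edge -> no flip
Dir W: first cell '.' (not opp) -> no flip
Dir E: edge -> no flip
Dir SW: first cell '.' (not opp) -> no flip
Dir S: first cell '.' (not opp) -> no flip
Dir SE: edge -> no flip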